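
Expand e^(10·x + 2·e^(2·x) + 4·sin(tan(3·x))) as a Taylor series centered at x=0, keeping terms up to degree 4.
62818·x^4·e^(2)/3 + 3054·x^3·e^(2) + 342·x^2·e^(2) + 26·x·e^(2) + e^(2)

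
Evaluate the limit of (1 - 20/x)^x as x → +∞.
As x → +∞: this is the defining limit (1 - 20/x)^x → e^(-20).
Limit = e^(-20).

Final answer: e^(-20)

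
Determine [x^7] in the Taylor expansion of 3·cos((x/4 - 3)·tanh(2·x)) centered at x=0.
Expand to order 7: 3·cos((x/4 - 3)·tanh(2·x)) = 17569·x^7/40 - 27541·x^6/20 - 78·x^5 + 2445·x^4/8 + 9·x^3 - 54·x^2 + 3 + O(x^8).
The coefficient of x^7 is 17569/40.

Final answer: 17569/40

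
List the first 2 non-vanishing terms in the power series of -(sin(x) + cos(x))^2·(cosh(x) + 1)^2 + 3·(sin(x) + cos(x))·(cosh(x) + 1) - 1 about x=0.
1 - 2·x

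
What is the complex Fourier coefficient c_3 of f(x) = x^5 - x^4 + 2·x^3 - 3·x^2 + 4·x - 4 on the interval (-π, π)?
Compute the real Fourier coefficients first: a_3 = 20/27 + 8·π^2/9, b_3 = -4·π^2/27 + 224/81 + 2·π^4/3.
Then c_3 = (a_3 − i·b_3)/2 = 10/27 + 4·π^2/9 - i·π^4/3 - 112·i/81 + 2·i·π^2/27.

Final answer: 10/27 + 4·π^2/9 - i·π^4/3 - 112·i/81 + 2·i·π^2/27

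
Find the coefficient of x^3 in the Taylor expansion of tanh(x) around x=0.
Expand to order 3: tanh(x) = -x^3/3 + x + O(x^4).
The coefficient of x^3 is -1/3.

Final answer: -1/3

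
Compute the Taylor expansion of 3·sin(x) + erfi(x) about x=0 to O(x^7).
x^5·(1/40 + 1/(5·√(π))) + x^3·(-1/2 + 2/(3·√(π))) + x·(2/√(π) + 3)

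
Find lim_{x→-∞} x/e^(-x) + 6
The quotient is an ∞/∞ indeterminate form as x → -∞.
Compare growth rates of the dominant terms (exponentials ≫ polynomials ≫ logarithms), or apply L'Hôpital's rule; the quotient → 0.
Adding the constant: 0 + 6 = 6. Limit = 6.

Final answer: 6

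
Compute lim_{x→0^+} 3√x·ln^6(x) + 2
The product is a 0·∞ indeterminate form at x → 0⁺.
Rewrite the product as 3·ln^6(x) / x^(-1/2) and apply L'Hôpital, or use the standard hierarchy x^(-1/2) ≫ |ln x|^6 as x → 0⁺.
The indeterminate product → 0, so the limit = 2.

Final answer: 2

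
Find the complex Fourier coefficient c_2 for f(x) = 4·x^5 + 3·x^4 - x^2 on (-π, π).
Compute the real Fourier coefficients first: a_2 = -10 + 6·π^2, b_2 = -4·π^4 - 30 + 20·π^2.
Then c_2 = (a_2 − i·b_2)/2 = -5 + 3·π^2 - 10·i·π^2 + 15·i + 2·i·π^4.

Final answer: -5 + 3·π^2 - 10·i·π^2 + 15·i + 2·i·π^4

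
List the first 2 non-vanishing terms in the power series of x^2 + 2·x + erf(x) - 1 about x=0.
x·(2/√(π) + 2) - 1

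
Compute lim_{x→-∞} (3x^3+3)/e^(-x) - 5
The quotient is an ∞/∞ indeterminate form as x → -∞.
Compare growth rates of the dominant terms (exponentials ≫ polynomials ≫ logarithms), or apply L'Hôpital's rule; the quotient → 0.
Adding the constant: 0 - 5 = -5. Limit = -5.

Final answer: -5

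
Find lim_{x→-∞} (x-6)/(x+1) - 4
Evaluate the dominant behaviour as x → -∞; each term tends to a finite value or vanishes.
Limit = -3.

Final answer: -3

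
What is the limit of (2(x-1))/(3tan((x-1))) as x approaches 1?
Both numerator and denominator → 0 as x → 1; this is a 0/0 indeterminate form.
Expand each to leading order near x = 1: numerator ~ 2·(x - 1), denominator ~ 3·(x - 1).
The limit of the ratio is 2/3.

Final answer: 2/3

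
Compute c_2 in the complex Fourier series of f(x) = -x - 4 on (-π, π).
Compute the real Fourier coefficients first: a_2 = 0, b_2 = 1.
Then c_2 = (a_2 − i·b_2)/2 = -i/2.

Final answer: -i/2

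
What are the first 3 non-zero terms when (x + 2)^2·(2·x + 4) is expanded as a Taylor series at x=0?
12·x^2 + 24·x + 16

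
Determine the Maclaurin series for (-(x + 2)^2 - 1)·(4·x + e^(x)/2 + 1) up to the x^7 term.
-5·x^7/672 - 59·x^6/1440 - 3·x^5/16 - 11·x^4/16 - 71·x^3/12 - 83·x^2/4 - 57·x/2 - 15/2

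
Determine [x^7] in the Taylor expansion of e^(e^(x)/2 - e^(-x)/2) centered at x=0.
Expand to order 7: e^(e^(x)/2 - e^(-x)/2) = 8·x^7/315 + 37·x^6/720 + x^5/10 + 5·x^4/24 + x^3/3 + x^2/2 + x + 1 + O(x^8).
The coefficient of x^7 is 8/315.

Final answer: 8/315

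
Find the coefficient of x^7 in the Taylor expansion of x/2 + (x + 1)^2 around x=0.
Expand to order 7: x/2 + (x + 1)^2 = x^2 + 5·x/2 + 1 + O(x^8).
The coefficient of x^7 is 0.

Final answer: 0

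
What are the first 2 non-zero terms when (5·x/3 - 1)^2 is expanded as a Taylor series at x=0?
1 - 10·x/3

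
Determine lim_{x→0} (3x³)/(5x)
Both numerator and denominator → 0 as x → 0; this is a 0/0 indeterminate form.
Expand each to leading order near x = 0: numerator ~ 3·x^3, denominator ~ 5·x.
The limit of the ratio is 0.

Final answer: 0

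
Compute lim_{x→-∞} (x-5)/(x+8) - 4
Evaluate the dominant behaviour as x → -∞; each term tends to a finite value or vanishes.
Limit = -3.

Final answer: -3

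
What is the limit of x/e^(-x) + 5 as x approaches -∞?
The quotient is an ∞/∞ indeterminate form as x → -∞.
Compare growth rates of the dominant terms (exponentials ≫ polynomials ≫ logarithms), or apply L'Hôpital's rule; the quotient → 0.
Adding the constant: 0 + 5 = 5. Limit = 5.

Final answer: 5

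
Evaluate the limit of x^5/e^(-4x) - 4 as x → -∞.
The quotient is an ∞/∞ indeterminate form as x → -∞.
Compare growth rates of the dominant terms (exponentials ≫ polynomials ≫ logarithms), or apply L'Hôpital's rule; the quotient → 0.
Adding the constant: 0 - 4 = -4. Limit = -4.

Final answer: -4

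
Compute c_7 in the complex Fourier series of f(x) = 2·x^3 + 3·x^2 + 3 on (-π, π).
Compute the real Fourier coefficients first: a_7 = -12/49, b_7 = -24/343 + 4·π^2/7.
Then c_7 = (a_7 − i·b_7)/2 = -6/49 - 2·i·π^2/7 + 12·i/343.

Final answer: -6/49 - 2·i·π^2/7 + 12·i/343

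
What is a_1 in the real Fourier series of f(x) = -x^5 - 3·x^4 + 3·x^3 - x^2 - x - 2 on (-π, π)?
a_1 = (1/π) ∫_{-π}^{π} f(x)·cos(1x) dx.
Evaluate the integral (use parity and integration by parts as needed): a_1 = -140 + 24·π^2.

Final answer: -140 + 24·π^2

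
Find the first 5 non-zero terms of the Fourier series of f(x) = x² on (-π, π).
-4·cos(x) + cos(2·x) - 4·cos(3·x)/9 + cos(4·x)/4 + π^2/3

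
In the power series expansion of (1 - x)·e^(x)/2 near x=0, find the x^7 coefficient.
Expand to order 7: (1 - x)·e^(x)/2 = -x^7/1680 - x^6/288 - x^5/60 - x^4/16 - x^3/6 - x^2/4 + 1/2 + O(x^8).
The coefficient of x^7 is -1/1680.

Final answer: -1/1680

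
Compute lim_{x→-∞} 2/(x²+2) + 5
Evaluate the dominant behaviour as x → -∞; each term tends to a finite value or vanishes.
Limit = 5.

Final answer: 5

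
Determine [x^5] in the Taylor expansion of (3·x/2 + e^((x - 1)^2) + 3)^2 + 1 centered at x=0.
Expand to order 5: (3·x/2 + e^((x - 1)^2) + 3)^2 + 1 = x^5·(e + 3)^2·(-20·e^(2)/(e + 3)^2 - 26·e/(5·(e + 3)) + 19·e·(-2·e/(e + 3) + 3/(2·(e + 3)))/(3·(e + 3))) + x^4·(e + 3)^2·(9·e^(2)/(e + 3)^2 - 20·e·(-2·e/(e + 3) + 3/(2·(e + 3)))/(3·(e + 3)) + 19·e/(3·(e + 3))) + x^3·(e + 3)^2·(-20·e/(3·(e + 3)) + 6·e·(-2·e/(e + 3) + 3/(2·(e + 3)))/(e + 3)) + x^2·(e + 3)^2·((-2·e/(e + 3) + 3/(2·(e + 3)))^2 + 6·e/(e + 3)) + x·(e + 3)^2·(-4·e/(e + 3) + 3/(e + 3)) + 1 + (e + 3)^2 + O(x^6).
The coefficient of x^5 is (e + 3)^2·(-20·e^(2)/(e + 3)^2 - 26·e/(5·(e + 3)) + 19·e·(-2·e/(e + 3) + 3/(2·(e + 3)))/(3·(e + 3))).

Final answer: (e + 3)^2·(-20·e^(2)/(e + 3)^2 - 26·e/(5·(e + 3)) + 19·e·(-2·e/(e + 3) + 3/(2·(e + 3)))/(3·(e + 3)))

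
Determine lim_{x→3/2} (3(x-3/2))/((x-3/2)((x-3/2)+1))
Both numerator and denominator → 0 as x → 3/2; this is a 0/0 indeterminate form.
Expand each to leading order near x = 3/2: numerator ~ 3·(x - 3/2), denominator ~ (x - 3/2).
The limit of the ratio is 3.

Final answer: 3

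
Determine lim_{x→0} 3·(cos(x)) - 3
Direct substitution at x = 0 gives 0.

Final answer: 0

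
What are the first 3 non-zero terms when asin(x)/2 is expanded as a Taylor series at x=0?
3·x^5/80 + x^3/12 + x/2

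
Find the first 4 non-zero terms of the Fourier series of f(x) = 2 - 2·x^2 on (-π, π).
8·cos(x) - 2·cos(2·x) + 8·cos(3·x)/9 - 2·π^2/3 + 2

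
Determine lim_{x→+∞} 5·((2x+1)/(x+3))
Evaluate the dominant behaviour as x → +∞; each term tends to a finite value or vanishes.
Limit = 10.

Final answer: 10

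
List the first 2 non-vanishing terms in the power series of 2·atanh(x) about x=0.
2·x^3/3 + 2·x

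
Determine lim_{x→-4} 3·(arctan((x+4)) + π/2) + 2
Direct substitution at x = -4 gives 2 + 3·π/2.

Final answer: 2 + 3·π/2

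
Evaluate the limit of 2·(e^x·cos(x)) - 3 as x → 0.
Direct substitution at x = 0 gives -1.

Final answer: -1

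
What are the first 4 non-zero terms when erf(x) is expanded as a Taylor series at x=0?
-x^7/(21·√(π)) + x^5/(5·√(π)) - 2·x^3/(3·√(π)) + 2·x/√(π)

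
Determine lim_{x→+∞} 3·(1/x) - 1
Evaluate the dominant behaviour as x → +∞; each term tends to a finite value or vanishes.
Limit = -1.

Final answer: -1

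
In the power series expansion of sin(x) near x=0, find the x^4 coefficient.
Expand to order 4: sin(x) = -x^3/6 + x + O(x^5).
The coefficient of x^4 is 0.

Final answer: 0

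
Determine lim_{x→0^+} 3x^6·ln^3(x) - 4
The product is a 0·∞ indeterminate form at x → 0⁺.
Rewrite the product as 3·ln^3(x) / x^(-6) and apply L'Hôpital, or use the standard hierarchy x^(-6) ≫ |ln x|^3 as x → 0⁺.
The indeterminate product → 0, so the limit = -4.

Final answer: -4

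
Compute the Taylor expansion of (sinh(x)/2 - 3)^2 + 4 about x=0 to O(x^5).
x^4/12 - x^3/2 + x^2/4 - 3·x + 13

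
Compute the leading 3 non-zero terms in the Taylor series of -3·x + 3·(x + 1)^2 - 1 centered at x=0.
3·x^2 + 3·x + 2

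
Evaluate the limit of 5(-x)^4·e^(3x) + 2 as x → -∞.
The product is a 0·∞ indeterminate form at x → -∞.
Rewrite the product as 5(-x)^4 / e^(-3x) (an ∞/∞ form) and apply L'Hôpital, or use the standard hierarchy e^(3|x|) ≫ |(-x)^4| as x → -∞.
The indeterminate product → 0, so the limit = 2.

Final answer: 2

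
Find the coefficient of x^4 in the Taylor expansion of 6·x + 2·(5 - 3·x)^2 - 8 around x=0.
Expand to order 4: 6·x + 2·(5 - 3·x)^2 - 8 = 18·x^2 - 54·x + 42 + O(x^5).
The coefficient of x^4 is 0.

Final answer: 0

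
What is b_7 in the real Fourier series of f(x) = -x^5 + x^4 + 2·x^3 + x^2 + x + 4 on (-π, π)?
b_7 = (1/π) ∫_{-π}^{π} f(x)·sin(7x) dx.
Evaluate the integral (use parity and integration by parts as needed): b_7 = -2·π^4/7 + 3386/16807 + 236·π^2/343.

Final answer: -2·π^4/7 + 3386/16807 + 236·π^2/343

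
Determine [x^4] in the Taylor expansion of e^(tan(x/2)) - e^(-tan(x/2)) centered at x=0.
Expand to order 4: e^(tan(x/2)) - e^(-tan(x/2)) = x^3/8 + x + O(x^5).
The coefficient of x^4 is 0.

Final answer: 0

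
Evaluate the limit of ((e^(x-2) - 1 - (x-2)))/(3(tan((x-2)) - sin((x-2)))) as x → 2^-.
Both numerator and denominator → 0 as x → 2^-; this is a 0/0 indeterminate form.
Expand each to leading order near x = 2: numerator ~ (x - 2)^2/2, denominator ~ 3·(x - 2)^3/2.
The limit of the ratio is -∞.

Final answer: -∞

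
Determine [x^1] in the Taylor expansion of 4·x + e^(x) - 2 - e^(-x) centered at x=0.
Expand to order 1: 4·x + e^(x) - 2 - e^(-x) = 6·x - 2 + O(x^2).
The coefficient of x^1 is 6.

Final answer: 6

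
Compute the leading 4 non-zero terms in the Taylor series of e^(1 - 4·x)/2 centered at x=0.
-16·e·x^3/3 + 4·e·x^2 - 2·e·x + e/2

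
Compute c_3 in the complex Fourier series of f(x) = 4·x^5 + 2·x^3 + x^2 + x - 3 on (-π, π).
Compute the real Fourier coefficients first: a_3 = -4/9, b_3 = -124·π^2/27 + 302/81 + 8·π^4/3.
Then c_3 = (a_3 − i·b_3)/2 = -2/9 - 4·i·π^4/3 - 151·i/81 + 62·i·π^2/27.

Final answer: -2/9 - 4·i·π^4/3 - 151·i/81 + 62·i·π^2/27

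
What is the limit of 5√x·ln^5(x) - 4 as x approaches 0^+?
The product is a 0·∞ indeterminate form at x → 0⁺.
Rewrite the product as 5·ln^5(x) / x^(-1/2) and apply L'Hôpital, or use the standard hierarchy x^(-1/2) ≫ |ln x|^5 as x → 0⁺.
The indeterminate product → 0, so the limit = -4.

Final answer: -4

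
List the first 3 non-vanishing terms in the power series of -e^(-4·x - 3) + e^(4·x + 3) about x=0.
x^2·(-8·e^(-3) + 8·e^(3)) + x·(4·e^(-3) + 4·e^(3)) - e^(-3) + e^(3)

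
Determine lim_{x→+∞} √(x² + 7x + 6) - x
This is an ∞ − ∞ indeterminate form.
Multiply and divide by the conjugate √(x²+7x + 6) + x; the x² terms cancel, leaving (7x + 6)/(√(x²+7x + 6)+x) → 7/2.
Limit = 7/2.

Final answer: 7/2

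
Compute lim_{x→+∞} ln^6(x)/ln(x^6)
This is an ∞/∞ indeterminate form as x → +∞.
Write ln(x^6) = 6·ln(x), reducing the quotient to ln^5(x)/6 → ∞.
Limit = ∞.

Final answer: ∞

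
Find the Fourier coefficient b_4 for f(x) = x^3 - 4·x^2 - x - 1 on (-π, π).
b_4 = (1/π) ∫_{-π}^{π} f(x)·sin(4x) dx.
Evaluate the integral (use parity and integration by parts as needed): b_4 = 11/16 - π^2/2.

Final answer: 11/16 - π^2/2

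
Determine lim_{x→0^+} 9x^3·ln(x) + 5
The product is a 0·∞ indeterminate form at x → 0⁺.
Rewrite the product as 9·ln(x) / x^(-3) and apply L'Hôpital, or use the standard hierarchy x^(-3) ≫ |ln x| as x → 0⁺.
The indeterminate product → 0, so the limit = 5.

Final answer: 5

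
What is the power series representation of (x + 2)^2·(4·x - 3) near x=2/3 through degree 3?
-64/27 + 80·(x - 2/3)/3 + 21·(x - 2/3)^2 + 4·(x - 2/3)^3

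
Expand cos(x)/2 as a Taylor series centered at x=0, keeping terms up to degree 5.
x^4/48 - x^2/4 + 1/2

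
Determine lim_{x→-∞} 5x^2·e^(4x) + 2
The product is a 0·∞ indeterminate form at x → -∞.
Rewrite the product as 5x^2 / e^(-4x) (an ∞/∞ form) and apply L'Hôpital, or use the standard hierarchy e^(4|x|) ≫ |x^2| as x → -∞.
The indeterminate product → 0, so the limit = 2.

Final answer: 2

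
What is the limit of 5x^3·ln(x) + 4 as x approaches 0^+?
The product is a 0·∞ indeterminate form at x → 0⁺.
Rewrite the product as 5·ln(x) / x^(-3) and apply L'Hôpital, or use the standard hierarchy x^(-3) ≫ |ln x| as x → 0⁺.
The indeterminate product → 0, so the limit = 4.

Final answer: 4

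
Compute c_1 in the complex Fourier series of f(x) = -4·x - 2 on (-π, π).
Compute the real Fourier coefficients first: a_1 = 0, b_1 = -8.
Then c_1 = (a_1 − i·b_1)/2 = 4·i.

Final answer: 4·i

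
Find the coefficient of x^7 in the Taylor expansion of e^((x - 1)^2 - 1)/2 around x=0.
Expand to order 7: e^((x - 1)^2 - 1)/2 = -407·x^7/630 + 173·x^6/180 - 13·x^5/10 + 19·x^4/12 - 5·x^3/3 + 3·x^2/2 - x + 1/2 + O(x^8).
The coefficient of x^7 is -407/630.

Final answer: -407/630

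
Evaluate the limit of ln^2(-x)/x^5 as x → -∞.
This is an ∞/∞ indeterminate form as x → -∞.
Compare growth rates of the dominant terms (exponentials ≫ polynomials ≫ logarithms), or apply L'Hôpital's rule; the quotient → 0.
Limit = 0.

Final answer: 0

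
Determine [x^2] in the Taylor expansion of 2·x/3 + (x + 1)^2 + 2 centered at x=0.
Expand to order 2: 2·x/3 + (x + 1)^2 + 2 = x^2 + 8·x/3 + 3 + O(x^3).
The coefficient of x^2 is 1.

Final answer: 1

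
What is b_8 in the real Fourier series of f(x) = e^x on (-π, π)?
b_8 = (1/π) ∫_{-π}^{π} f(x)·sin(8x) dx.
Evaluate the integral (use parity and integration by parts as needed): b_8 = (8 - 8·e^(2·π))·e^(-π)/(65·π).

Final answer: (8 - 8·e^(2·π))·e^(-π)/(65·π)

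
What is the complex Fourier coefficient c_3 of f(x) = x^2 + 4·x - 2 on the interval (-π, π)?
Compute the real Fourier coefficients first: a_3 = -4/9, b_3 = 8/3.
Then c_3 = (a_3 − i·b_3)/2 = -2/9 - 4·i/3.

Final answer: -2/9 - 4·i/3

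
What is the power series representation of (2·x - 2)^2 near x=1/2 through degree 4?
1 - 4·(x - 1/2) + 4·(x - 1/2)^2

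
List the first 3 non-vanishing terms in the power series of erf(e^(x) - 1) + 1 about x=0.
x^2/√(π) + 2·x/√(π) + 1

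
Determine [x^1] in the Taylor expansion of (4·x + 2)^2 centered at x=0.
Expand to order 1: (4·x + 2)^2 = 16·x + 4 + O(x^2).
The coefficient of x^1 is 16.

Final answer: 16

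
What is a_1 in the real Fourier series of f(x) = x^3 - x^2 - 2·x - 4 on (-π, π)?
a_1 = (1/π) ∫_{-π}^{π} f(x)·cos(1x) dx.
Evaluate the integral (use parity and integration by parts as needed): a_1 = 4.

Final answer: 4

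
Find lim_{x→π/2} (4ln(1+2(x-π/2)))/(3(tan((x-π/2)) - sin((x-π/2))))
Both numerator and denominator → 0 as x → π/2; this is a 0/0 indeterminate form.
Expand each to leading order near x = π/2: numerator ~ 8·(x - π/2), denominator ~ 3·(x - π/2)^3/2.
The limit of the ratio is ∞.

Final answer: ∞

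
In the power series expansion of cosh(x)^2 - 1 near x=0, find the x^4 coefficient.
Expand to order 4: cosh(x)^2 - 1 = x^4/3 + x^2 + O(x^5).
The coefficient of x^4 is 1/3.

Final answer: 1/3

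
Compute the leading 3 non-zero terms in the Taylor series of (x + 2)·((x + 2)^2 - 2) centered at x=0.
6·x^2 + 10·x + 4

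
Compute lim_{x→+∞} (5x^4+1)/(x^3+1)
This is an ∞/∞ indeterminate form as x → +∞.
Divide numerator and denominator by x^4 and let the lower-order terms vanish; the numerator's degree 4 exceeds the denominator's degree 3, so the quotient diverges.
Limit = ∞.

Final answer: ∞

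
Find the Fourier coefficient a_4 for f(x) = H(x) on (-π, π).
a_4 = (1/π) ∫_{-π}^{π} f(x)·cos(4x) dx.
Evaluate the integral (use parity and integration by parts as needed): a_4 = 0.

Final answer: 0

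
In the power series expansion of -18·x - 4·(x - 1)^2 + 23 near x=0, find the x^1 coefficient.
Expand to order 1: -18·x - 4·(x - 1)^2 + 23 = 19 - 10·x + O(x^2).
The coefficient of x^1 is -10.

Final answer: -10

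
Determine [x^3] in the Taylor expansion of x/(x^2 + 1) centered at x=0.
Expand to order 3: x/(x^2 + 1) = -x^3 + x + O(x^4).
The coefficient of x^3 is -1.

Final answer: -1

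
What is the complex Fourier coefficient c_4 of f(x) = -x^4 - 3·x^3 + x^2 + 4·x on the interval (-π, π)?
Compute the real Fourier coefficients first: a_4 = 7/16 - π^2/2, b_4 = -41/16 + 3·π^2/2.
Then c_4 = (a_4 − i·b_4)/2 = -π^2/4 + 7/32 - 3·i·π^2/4 + 41·i/32.

Final answer: -π^2/4 + 7/32 - 3·i·π^2/4 + 41·i/32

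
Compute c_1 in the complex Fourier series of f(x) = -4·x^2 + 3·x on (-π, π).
Compute the real Fourier coefficients first: a_1 = 16, b_1 = 6.
Then c_1 = (a_1 − i·b_1)/2 = 8 - 3·i.

Final answer: 8 - 3·i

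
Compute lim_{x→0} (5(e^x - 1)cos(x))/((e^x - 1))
Both numerator and denominator → 0 as x → 0; this is a 0/0 indeterminate form.
Expand each to leading order near x = 0: numerator ~ 5·x, denominator ~ x.
The limit of the ratio is 5.

Final answer: 5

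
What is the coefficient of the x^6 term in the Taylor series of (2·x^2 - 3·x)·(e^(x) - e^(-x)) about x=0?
Expand to order 6: (2·x^2 - 3·x)·(e^(x) - e^(-x)) = -x^6/20 + 2·x^5/3 - x^4 + 4·x^3 - 6·x^2 + O(x^7).
The coefficient of x^6 is -1/20.

Final answer: -1/20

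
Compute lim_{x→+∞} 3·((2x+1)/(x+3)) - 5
Evaluate the dominant behaviour as x → +∞; each term tends to a finite value or vanishes.
Limit = 1.

Final answer: 1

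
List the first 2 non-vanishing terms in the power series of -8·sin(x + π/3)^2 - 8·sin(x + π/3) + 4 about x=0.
x·(-4·√(3) - 4) - 4·√(3) - 2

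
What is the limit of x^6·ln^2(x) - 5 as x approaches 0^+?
The product is a 0·∞ indeterminate form at x → 0⁺.
Rewrite the product as ln^2(x) / x^(-6) and apply L'Hôpital, or use the standard hierarchy x^(-6) ≫ |ln x|^2 as x → 0⁺.
The indeterminate product → 0, so the limit = -5.

Final answer: -5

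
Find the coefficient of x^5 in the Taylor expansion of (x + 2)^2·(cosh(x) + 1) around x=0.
Expand to order 5: (x + 2)^2·(cosh(x) + 1) = x^5/6 + 2·x^4/3 + 2·x^3 + 4·x^2 + 8·x + 8 + O(x^6).
The coefficient of x^5 is 1/6.

Final answer: 1/6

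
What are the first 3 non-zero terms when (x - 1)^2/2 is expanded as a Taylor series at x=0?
x^2/2 - x + 1/2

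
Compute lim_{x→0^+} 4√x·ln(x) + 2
The product is a 0·∞ indeterminate form at x → 0⁺.
Rewrite the product as 4·ln(x) / x^(-1/2) and apply L'Hôpital, or use the standard hierarchy x^(-1/2) ≫ |ln x| as x → 0⁺.
The indeterminate product → 0, so the limit = 2.

Final answer: 2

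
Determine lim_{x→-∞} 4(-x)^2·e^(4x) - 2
The product is a 0·∞ indeterminate form at x → -∞.
Rewrite the product as 4(-x)^2 / e^(-4x) (an ∞/∞ form) and apply L'Hôpital, or use the standard hierarchy e^(4|x|) ≫ |(-x)^2| as x → -∞.
The indeterminate product → 0, so the limit = -2.

Final answer: -2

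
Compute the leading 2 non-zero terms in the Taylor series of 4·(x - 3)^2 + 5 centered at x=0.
41 - 24·x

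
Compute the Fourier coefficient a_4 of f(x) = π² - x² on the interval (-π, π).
a_4 = (1/π) ∫_{-π}^{π} f(x)·cos(4x) dx.
Evaluate the integral (use parity and integration by parts as needed): a_4 = -1/4.

Final answer: -1/4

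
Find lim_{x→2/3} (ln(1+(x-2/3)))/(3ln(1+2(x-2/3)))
Both numerator and denominator → 0 as x → 2/3; this is a 0/0 indeterminate form.
Expand each to leading order near x = 2/3: numerator ~ (x - 2/3), denominator ~ 6·(x - 2/3).
The limit of the ratio is 1/6.

Final answer: 1/6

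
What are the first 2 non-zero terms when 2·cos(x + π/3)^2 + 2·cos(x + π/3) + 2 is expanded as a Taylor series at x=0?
-2·√(3)·x + 7/2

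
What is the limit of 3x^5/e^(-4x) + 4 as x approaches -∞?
The quotient is an ∞/∞ indeterminate form as x → -∞.
Compare growth rates of the dominant terms (exponentials ≫ polynomials ≫ logarithms), or apply L'Hôpital's rule; the quotient → 0.
Adding the constant: 0 + 4 = 4. Limit = 4.

Final answer: 4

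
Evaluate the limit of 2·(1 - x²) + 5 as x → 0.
Direct substitution at x = 0 gives 7.

Final answer: 7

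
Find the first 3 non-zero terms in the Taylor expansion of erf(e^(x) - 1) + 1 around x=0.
x^2/√(π) + 2·x/√(π) + 1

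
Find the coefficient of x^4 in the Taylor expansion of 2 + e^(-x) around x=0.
Expand to order 4: 2 + e^(-x) = x^4/24 - x^3/6 + x^2/2 - x + 3 + O(x^5).
The coefficient of x^4 is 1/24.

Final answer: 1/24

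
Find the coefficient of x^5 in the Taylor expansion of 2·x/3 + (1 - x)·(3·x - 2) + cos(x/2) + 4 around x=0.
Expand to order 5: 2·x/3 + (1 - x)·(3·x - 2) + cos(x/2) + 4 = x^4/384 - 25·x^2/8 + 17·x/3 + 3 + O(x^6).
The coefficient of x^5 is 0.

Final answer: 0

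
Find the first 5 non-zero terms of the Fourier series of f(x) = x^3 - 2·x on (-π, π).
(-16 + 2·π^2)·sin(x) + (7/2 - π^2)·sin(2·x) + (-16/9 + 2·π^2/3)·sin(3·x) + (19/16 - π^2/2)·sin(4·x) + (-112/125 + 2·π^2/5)·sin(5·x)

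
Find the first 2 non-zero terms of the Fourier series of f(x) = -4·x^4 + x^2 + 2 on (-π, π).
(-196 + 32·π^2)·cos(x) - 4·π^4/5 + 2 + π^2/3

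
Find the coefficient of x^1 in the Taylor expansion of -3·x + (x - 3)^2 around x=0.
Expand to order 1: -3·x + (x - 3)^2 = 9 - 9·x + O(x^2).
The coefficient of x^1 is -9.

Final answer: -9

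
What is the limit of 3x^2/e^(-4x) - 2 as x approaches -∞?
The quotient is an ∞/∞ indeterminate form as x → -∞.
Compare growth rates of the dominant terms (exponentials ≫ polynomials ≫ logarithms), or apply L'Hôpital's rule; the quotient → 0.
Adding the constant: 0 - 2 = -2. Limit = -2.

Final answer: -2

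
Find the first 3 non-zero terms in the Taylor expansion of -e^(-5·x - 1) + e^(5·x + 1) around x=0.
x^2·(-25·e^(-1)/2 + 25·e/2) + x·(5·e^(-1) + 5·e) - e^(-1) + e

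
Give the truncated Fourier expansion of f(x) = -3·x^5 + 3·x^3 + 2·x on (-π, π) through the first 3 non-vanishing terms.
(-752 - 6·π^4 + 126·π^2)·sin(x) + (-18·π^2 + 25 + 3·π^4)·sin(2·x) + (-2·π^4 - 80/27 + 58·π^2/9)·sin(3·x)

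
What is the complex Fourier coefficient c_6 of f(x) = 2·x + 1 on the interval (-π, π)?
Compute the real Fourier coefficients first: a_6 = 0, b_6 = -2/3.
Then c_6 = (a_6 − i·b_6)/2 = i/3.

Final answer: i/3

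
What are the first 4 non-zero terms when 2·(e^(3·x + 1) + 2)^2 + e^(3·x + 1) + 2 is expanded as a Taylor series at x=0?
x^3·(9·e/2 + 2·(2 + e)^2·(9·e/(2 + e) + 27·e^(2)/(2 + e)^2)) + x^2·(9·e/2 + 2·(2 + e)^2·(9·e^(2)/(2 + e)^2 + 9·e/(2 + e))) + x·(3·e + 12·e·(2 + e)) + 2 + e + 2·(2 + e)^2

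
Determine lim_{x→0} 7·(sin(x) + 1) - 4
Direct substitution at x = 0 gives 3.

Final answer: 3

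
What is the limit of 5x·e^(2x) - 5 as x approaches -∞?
The product is a 0·∞ indeterminate form at x → -∞.
Rewrite the product as 5x / e^(-2x) (an ∞/∞ form) and apply L'Hôpital, or use the standard hierarchy e^(2|x|) ≫ |x| as x → -∞.
The indeterminate product → 0, so the limit = -5.

Final answer: -5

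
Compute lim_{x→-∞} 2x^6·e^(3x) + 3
The product is a 0·∞ indeterminate form at x → -∞.
Rewrite the product as 2x^6 / e^(-3x) (an ∞/∞ form) and apply L'Hôpital, or use the standard hierarchy e^(3|x|) ≫ |x^6| as x → -∞.
The indeterminate product → 0, so the limit = 3.

Final answer: 3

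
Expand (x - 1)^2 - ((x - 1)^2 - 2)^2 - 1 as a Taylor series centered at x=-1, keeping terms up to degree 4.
-1 + 12·(x + 1) - 19·(x + 1)^2 + 8·(x + 1)^3 - (x + 1)^4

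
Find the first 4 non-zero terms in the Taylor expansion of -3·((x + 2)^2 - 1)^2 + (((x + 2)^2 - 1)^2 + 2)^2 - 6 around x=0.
1208·x^3 + 994·x^2 + 456·x + 88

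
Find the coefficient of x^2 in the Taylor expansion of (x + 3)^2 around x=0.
Expand to order 2: (x + 3)^2 = x^2 + 6·x + 9 + O(x^3).
The coefficient of x^2 is 1.

Final answer: 1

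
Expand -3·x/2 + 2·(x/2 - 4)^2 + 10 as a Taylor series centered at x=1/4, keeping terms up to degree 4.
1269/32 - 37·(x - 1/4)/4 + (x - 1/4)^2/2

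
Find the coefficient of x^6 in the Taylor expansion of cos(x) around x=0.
Expand to order 6: cos(x) = -x^6/720 + x^4/24 - x^2/2 + 1 + O(x^7).
The coefficient of x^6 is -1/720.

Final answer: -1/720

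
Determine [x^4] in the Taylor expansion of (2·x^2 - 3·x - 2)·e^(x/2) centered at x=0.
Expand to order 4: (2·x^2 - 3·x - 2)·e^(x/2) = 35·x^4/192 + 7·x^3/12 + x^2/4 - 4·x - 2 + O(x^5).
The coefficient of x^4 is 35/192.

Final answer: 35/192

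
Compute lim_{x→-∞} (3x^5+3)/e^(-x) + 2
The quotient is an ∞/∞ indeterminate form as x → -∞.
Compare growth rates of the dominant terms (exponentials ≫ polynomials ≫ logarithms), or apply L'Hôpital's rule; the quotient → 0.
Adding the constant: 0 + 2 = 2. Limit = 2.

Final answer: 2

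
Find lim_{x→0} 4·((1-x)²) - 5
Direct substitution at x = 0 gives -1.

Final answer: -1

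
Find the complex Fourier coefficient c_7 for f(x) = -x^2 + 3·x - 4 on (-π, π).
Compute the real Fourier coefficients first: a_7 = 4/49, b_7 = 6/7.
Then c_7 = (a_7 − i·b_7)/2 = 2/49 - 3·i/7.

Final answer: 2/49 - 3·i/7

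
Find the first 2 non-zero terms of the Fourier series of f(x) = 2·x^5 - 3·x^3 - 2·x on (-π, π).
(-86·π^2 + 4·π^4 + 512)·sin(x) + (-2·π^4 - 35/2 + 13·π^2)·sin(2·x)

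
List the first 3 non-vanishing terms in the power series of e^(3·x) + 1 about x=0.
9·x^2/2 + 3·x + 2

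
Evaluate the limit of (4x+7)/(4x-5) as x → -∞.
Evaluate the dominant behaviour as x → -∞; each term tends to a finite value or vanishes.
Limit = 1.

Final answer: 1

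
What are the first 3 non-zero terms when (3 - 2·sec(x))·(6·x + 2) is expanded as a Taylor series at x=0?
-2·x^2 + 6·x + 2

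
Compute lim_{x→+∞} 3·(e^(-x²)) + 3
Evaluate the dominant behaviour as x → +∞; each term tends to a finite value or vanishes.
Limit = 3.

Final answer: 3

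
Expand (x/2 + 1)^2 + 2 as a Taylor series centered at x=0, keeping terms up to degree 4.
x^2/4 + x + 3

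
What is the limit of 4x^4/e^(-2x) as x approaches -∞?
This is an ∞/∞ indeterminate form as x → -∞.
Compare growth rates of the dominant terms (exponentials ≫ polynomials ≫ logarithms), or apply L'Hôpital's rule; the quotient → 0.
Limit = 0.

Final answer: 0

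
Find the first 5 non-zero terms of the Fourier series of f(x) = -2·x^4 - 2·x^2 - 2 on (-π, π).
(-88 + 16·π^2)·cos(x) + (4 - 4·π^2)·cos(2·x) + (-8/27 + 16·π^2/9)·cos(3·x) + (-π^2 - 1/8)·cos(4·x) - 2·π^4/5 - 2·π^2/3 - 2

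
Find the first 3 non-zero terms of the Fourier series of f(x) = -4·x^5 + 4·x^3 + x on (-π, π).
(-1006 - 8·π^4 + 168·π^2)·sin(x) + (-24·π^2 + 35 + 4·π^4)·sin(2·x) + (-8·π^4/3 - 410/81 + 232·π^2/27)·sin(3·x)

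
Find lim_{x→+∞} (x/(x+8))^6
As x → +∞: x/(x+8) = 1/(1 + 8/x) → 1, and the 6th power of a limit-1 base also → 1.
Limit = 1.

Final answer: 1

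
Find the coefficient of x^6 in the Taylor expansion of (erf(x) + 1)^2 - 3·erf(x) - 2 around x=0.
Expand to order 6: (erf(x) + 1)^2 - 3·erf(x) - 2 = 56·x^6/(45·π) - x^5/(5·√(π)) - 8·x^4/(3·π) + 2·x^3/(3·√(π)) + 4·x^2/π - 2·x/√(π) - 1 + O(x^7).
The coefficient of x^6 is 56/(45·π).

Final answer: 56/(45·π)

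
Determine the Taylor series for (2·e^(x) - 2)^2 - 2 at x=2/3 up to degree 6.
-8·e^(2/3) + 2 + 4·e^(4/3) + (-8·e^(2/3) + 8·e^(4/3))·(x - 2/3) + (-28·e^(8/3) - 20·e^(4/3) + 4·e^(2/3) + 8·e^(10/3) + 36·e^(2))·(x - 2/3)^2/(-3·e^(4/3) - 1 + 3·e^(2/3) + e^(2)) + (-52·e^(8/3) - 28·e^(4/3) + 4·e^(2/3) + 60·e^(2) + 16·e^(10/3))·(x - 2/3)^3/(-9·e^(4/3) - 3 + 9·e^(2/3) + 3·e^(2)) + (-25·e^(8/3) - 11·e^(4/3) + e^(2/3) + 27·e^(2) + 8·e^(10/3))·(x - 2/3)^4/(-9·e^(4/3) - 3 + 9·e^(2/3) + 3·e^(2)) + (-49·e^(8/3) - 19·e^(4/3) + e^(2/3) + 51·e^(2) + 16·e^(10/3))·(x - 2/3)^5/(-45·e^(4/3) - 15 + 45·e^(2/3) + 15·e^(2)) + (-97·e^(8/3) - 35·e^(4/3) + e^(2/3) + 99·e^(2) + 32·e^(10/3))·(x - 2/3)^6/(-270·e^(4/3) - 90 + 270·e^(2/3) + 90·e^(2))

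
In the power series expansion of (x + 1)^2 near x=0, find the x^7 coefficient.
Expand to order 7: (x + 1)^2 = x^2 + 2·x + 1 + O(x^8).
The coefficient of x^7 is 0.

Final answer: 0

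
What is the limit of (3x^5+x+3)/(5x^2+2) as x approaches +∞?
This is an ∞/∞ indeterminate form as x → +∞.
Divide numerator and denominator by x^5 and let the lower-order terms vanish; the numerator's degree 5 exceeds the denominator's degree 2, so the quotient diverges.
Limit = ∞.

Final answer: ∞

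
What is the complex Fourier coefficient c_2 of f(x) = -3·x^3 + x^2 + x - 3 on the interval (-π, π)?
Compute the real Fourier coefficients first: a_2 = 1, b_2 = -11/2 + 3·π^2.
Then c_2 = (a_2 − i·b_2)/2 = 1/2 - 3·i·π^2/2 + 11·i/4.

Final answer: 1/2 - 3·i·π^2/2 + 11·i/4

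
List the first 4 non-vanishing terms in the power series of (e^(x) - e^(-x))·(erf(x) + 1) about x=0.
-2·x^4/(3·√(π)) + x^3/3 + 4·x^2/√(π) + 2·x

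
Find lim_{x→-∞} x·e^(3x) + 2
The product is a 0·∞ indeterminate form at x → -∞.
Rewrite the product as x / e^(-3x) (an ∞/∞ form) and apply L'Hôpital, or use the standard hierarchy e^(3|x|) ≫ |x| as x → -∞.
The indeterminate product → 0, so the limit = 2.

Final answer: 2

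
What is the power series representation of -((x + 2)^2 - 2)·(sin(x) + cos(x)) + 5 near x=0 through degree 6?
-13·x^6/180 - x^5/60 + 13·x^4/12 + 4·x^3/3 - 4·x^2 - 6·x + 3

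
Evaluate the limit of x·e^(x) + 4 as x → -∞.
The product is a 0·∞ indeterminate form at x → -∞.
Rewrite the product as x / e^(-x) (an ∞/∞ form) and apply L'Hôpital, or use the standard hierarchy e^(|x|) ≫ |x| as x → -∞.
The indeterminate product → 0, so the limit = 4.

Final answer: 4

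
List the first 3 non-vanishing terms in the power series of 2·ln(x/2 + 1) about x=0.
x^3/12 - x^2/4 + x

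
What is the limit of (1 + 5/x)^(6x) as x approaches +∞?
As x → +∞: write (1 + 5/x)^(6x) = ((1 + 5/x)^x)^6 → (e^5)^6 = e^30.
Limit = e^(30).

Final answer: e^(30)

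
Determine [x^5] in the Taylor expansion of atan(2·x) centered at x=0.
Expand to order 5: atan(2·x) = 32·x^5/5 - 8·x^3/3 + 2·x + O(x^6).
The coefficient of x^5 is 32/5.

Final answer: 32/5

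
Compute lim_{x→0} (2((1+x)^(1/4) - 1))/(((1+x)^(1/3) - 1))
Both numerator and denominator → 0 as x → 0; this is a 0/0 indeterminate form.
Expand each to leading order near x = 0: numerator ~ x/2, denominator ~ x/3.
The limit of the ratio is 3/2.

Final answer: 3/2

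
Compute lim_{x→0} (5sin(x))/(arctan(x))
Both numerator and denominator → 0 as x → 0; this is a 0/0 indeterminate form.
Expand each to leading order near x = 0: numerator ~ 5·x, denominator ~ x.
The limit of the ratio is 5.

Final answer: 5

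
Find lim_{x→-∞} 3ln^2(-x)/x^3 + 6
The quotient is an ∞/∞ indeterminate form as x → -∞.
Compare growth rates of the dominant terms (exponentials ≫ polynomials ≫ logarithms), or apply L'Hôpital's rule; the quotient → 0.
Adding the constant: 0 + 6 = 6. Limit = 6.

Final answer: 6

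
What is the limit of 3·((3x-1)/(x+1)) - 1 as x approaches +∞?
Evaluate the dominant behaviour as x → +∞; each term tends to a finite value or vanishes.
Limit = 8.

Final answer: 8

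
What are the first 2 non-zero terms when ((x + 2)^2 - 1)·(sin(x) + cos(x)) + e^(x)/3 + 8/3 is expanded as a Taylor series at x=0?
22·x/3 + 6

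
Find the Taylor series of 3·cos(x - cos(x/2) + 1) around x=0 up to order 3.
-3·x^3/8 - 3·x^2/2 + 3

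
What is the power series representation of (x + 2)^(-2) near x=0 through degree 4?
5·x^4/64 - x^3/8 + 3·x^2/16 - x/4 + 1/4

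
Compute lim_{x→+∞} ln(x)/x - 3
Evaluate the dominant behaviour as x → +∞; each term tends to a finite value or vanishes.
Limit = -3.

Final answer: -3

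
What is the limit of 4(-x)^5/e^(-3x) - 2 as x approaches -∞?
The quotient is an ∞/∞ indeterminate form as x → -∞.
Compare growth rates of the dominant terms (exponentials ≫ polynomials ≫ logarithms), or apply L'Hôpital's rule; the quotient → 0.
Adding the constant: 0 - 2 = -2. Limit = -2.

Final answer: -2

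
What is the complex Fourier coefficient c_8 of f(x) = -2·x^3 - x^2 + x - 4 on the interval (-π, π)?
Compute the real Fourier coefficients first: a_8 = -1/16, b_8 = -19/64 + π^2/2.
Then c_8 = (a_8 − i·b_8)/2 = -1/32 - i·π^2/4 + 19·i/128.

Final answer: -1/32 - i·π^2/4 + 19·i/128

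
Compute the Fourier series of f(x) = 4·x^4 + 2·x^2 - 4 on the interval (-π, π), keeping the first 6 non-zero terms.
(184 - 32·π^2)·cos(x) + (-10 + 8·π^2)·cos(2·x) + (40/27 - 32·π^2/9)·cos(3·x) + (-1/4 + 2·π^2)·cos(4·x) + (-32·π^2/25 - 8/625)·cos(5·x) - 4 + 2·π^2/3 + 4·π^4/5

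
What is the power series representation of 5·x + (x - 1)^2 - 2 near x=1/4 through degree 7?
-3/16 + 7·(x - 1/4)/2 + (x - 1/4)^2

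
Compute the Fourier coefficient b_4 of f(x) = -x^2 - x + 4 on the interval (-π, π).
b_4 = (1/π) ∫_{-π}^{π} f(x)·sin(4x) dx.
Evaluate the integral (use parity and integration by parts as needed): b_4 = 1/2.

Final answer: 1/2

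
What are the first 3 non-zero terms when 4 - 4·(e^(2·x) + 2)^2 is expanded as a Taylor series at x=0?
-64·x^2 - 48·x - 32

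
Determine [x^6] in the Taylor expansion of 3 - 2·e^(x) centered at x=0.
Expand to order 6: 3 - 2·e^(x) = -x^6/360 - x^5/60 - x^4/12 - x^3/3 - x^2 - 2·x + 1 + O(x^7).
The coefficient of x^6 is -1/360.

Final answer: -1/360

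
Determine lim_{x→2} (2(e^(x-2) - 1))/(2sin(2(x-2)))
Both numerator and denominator → 0 as x → 2; this is a 0/0 indeterminate form.
Expand each to leading order near x = 2: numerator ~ 2·(x - 2), denominator ~ 4·(x - 2).
The limit of the ratio is 1/2.

Final answer: 1/2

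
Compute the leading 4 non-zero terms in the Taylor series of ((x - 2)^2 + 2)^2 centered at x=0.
-8·x^3 + 28·x^2 - 48·x + 36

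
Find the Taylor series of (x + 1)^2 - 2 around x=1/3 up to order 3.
-2/9 + 8·(x - 1/3)/3 + (x - 1/3)^2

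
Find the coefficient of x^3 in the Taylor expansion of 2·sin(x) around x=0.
Expand to order 3: 2·sin(x) = -x^3/3 + 2·x + O(x^4).
The coefficient of x^3 is -1/3.

Final answer: -1/3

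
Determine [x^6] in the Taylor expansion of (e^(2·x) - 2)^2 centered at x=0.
Expand to order 6: (e^(2·x) - 2)^2 = 16·x^6/3 + 112·x^5/15 + 8·x^4 + 16·x^3/3 - 4·x + 1 + O(x^7).
The coefficient of x^6 is 16/3.

Final answer: 16/3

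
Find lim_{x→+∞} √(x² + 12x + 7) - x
As x → +∞: multiply by the conjugate to get (12x+7)/(√(x²+12x+7)+x); the denominator ~ 2x, so the limit is 12/2 = 6.
Limit = 6.

Final answer: 6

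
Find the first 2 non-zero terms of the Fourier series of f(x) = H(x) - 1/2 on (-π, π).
2·sin(x)/π + 2·sin(3·x)/(3·π)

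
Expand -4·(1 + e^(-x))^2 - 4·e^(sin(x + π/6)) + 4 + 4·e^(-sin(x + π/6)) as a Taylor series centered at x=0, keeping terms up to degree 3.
x^3·(-5·√(3)·e^(-1/2)/12 + 7·√(3)·e^(1/2)/12 + 20/3) + x^2·(-12 - e^(1/2)/2 + 5·e^(-1/2)/2) + x·(-2·√(3)·e^(1/2) - 2·√(3)·e^(-1/2) + 16) - 12 - 4·e^(1/2) + 4·e^(-1/2)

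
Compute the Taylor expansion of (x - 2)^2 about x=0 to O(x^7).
x^2 - 4·x + 4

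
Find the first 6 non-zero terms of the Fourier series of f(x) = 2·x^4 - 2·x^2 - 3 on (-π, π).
(104 - 16·π^2)·cos(x) + (-8 + 4·π^2)·cos(2·x) + (56/27 - 16·π^2/9)·cos(3·x) + (-7/8 + π^2)·cos(4·x) + (296/625 - 16·π^2/25)·cos(5·x) - 2·π^2/3 - 3 + 2·π^4/5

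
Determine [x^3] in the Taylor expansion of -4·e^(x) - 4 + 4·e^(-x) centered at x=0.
Expand to order 3: -4·e^(x) - 4 + 4·e^(-x) = -4·x^3/3 - 8·x - 4 + O(x^4).
The coefficient of x^3 is -4/3.

Final answer: -4/3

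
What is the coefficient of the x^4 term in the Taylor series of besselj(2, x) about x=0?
Expand to order 4: besselj(2, x) = -x^4/96 + x^2/8 + O(x^5).
The coefficient of x^4 is -1/96.

Final answer: -1/96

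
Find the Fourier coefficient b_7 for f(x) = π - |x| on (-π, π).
b_7 = (1/π) ∫_{-π}^{π} f(x)·sin(7x) dx.
Evaluate the integral (use parity and integration by parts as needed): b_7 = 0.

Final answer: 0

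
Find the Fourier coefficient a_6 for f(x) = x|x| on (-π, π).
a_6 = (1/π) ∫_{-π}^{π} f(x)·cos(6x) dx.
Evaluate the integral (use parity and integration by parts as needed): a_6 = 0.

Final answer: 0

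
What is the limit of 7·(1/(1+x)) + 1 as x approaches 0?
Direct substitution at x = 0 gives 8.

Final answer: 8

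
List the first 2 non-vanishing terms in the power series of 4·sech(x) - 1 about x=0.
3 - 2·x^2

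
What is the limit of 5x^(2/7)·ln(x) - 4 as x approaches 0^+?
The product is a 0·∞ indeterminate form at x → 0⁺.
Rewrite the product as 5·ln(x) / x^(-2/7) and apply L'Hôpital, or use the standard hierarchy x^(-2/7) ≫ |ln x| as x → 0⁺.
The indeterminate product → 0, so the limit = -4.

Final answer: -4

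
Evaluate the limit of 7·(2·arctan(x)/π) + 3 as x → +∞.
Evaluate the dominant behaviour as x → +∞; each term tends to a finite value or vanishes.
Limit = 10.

Final answer: 10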